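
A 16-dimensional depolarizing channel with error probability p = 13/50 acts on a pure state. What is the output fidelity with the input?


F = (1-p) + p/d
= (1 - 0.2600) + 0.2600/16
= 0.7400 + 0.0163
= 0.7562

0.7562


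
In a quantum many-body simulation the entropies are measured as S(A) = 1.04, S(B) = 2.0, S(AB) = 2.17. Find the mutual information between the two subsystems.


I(A:B) = S(A) + S(B) - S(AB)
= 1.04 + 2.0 - 2.17
= 0.8700

0.8700


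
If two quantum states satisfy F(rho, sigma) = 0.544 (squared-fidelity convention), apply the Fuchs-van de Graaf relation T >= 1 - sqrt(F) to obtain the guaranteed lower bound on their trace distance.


Fuchs-van de Graaf (squared-fidelity convention): 1 - sqrt(F) <= T <= sqrt(1 - F).
Lower bound: T >= 1 - sqrt(F)
sqrt(F) = sqrt(0.544) = 0.7376
T >= 1 - 0.7376
T >= 0.2624

0.2624


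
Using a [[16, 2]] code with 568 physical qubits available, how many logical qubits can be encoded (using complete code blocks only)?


Each code block uses 16 physical qubits for 2 logical qubit(s).
Number of complete blocks = floor(568 / 16) = 35
Logical qubits = 35 * 2
= 70

70


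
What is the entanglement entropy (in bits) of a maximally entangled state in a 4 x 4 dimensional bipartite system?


For a maximally entangled state in d x d:
S = log2(d) = log2(4)
= 2.0000

2.0000


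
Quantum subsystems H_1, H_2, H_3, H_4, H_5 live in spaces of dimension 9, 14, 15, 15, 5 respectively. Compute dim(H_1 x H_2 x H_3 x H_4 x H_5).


dim(H_1 x H_2 x H_3 x H_4 x H_5) = 9 * 14 * 15 * 15 * 5
= 126 * 15 * 15 * 5
= 1890 * 15 * 5
= 28350 * 5
= 141750

141750


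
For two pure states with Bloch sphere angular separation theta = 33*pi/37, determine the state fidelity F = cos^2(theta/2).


For states separated by angle theta on Bloch sphere:
F = cos^2(theta/2)
theta = 33*pi/37 = 2.8020
theta/2 = 1.4010
cos(theta/2) = 0.1690
F = 0.0286

0.0286


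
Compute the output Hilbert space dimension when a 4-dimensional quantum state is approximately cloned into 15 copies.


Output space = H^(tensor 15) where dim(H) = 4
dim = 4^15
= 16 (after 2 factors)
= 64 (after 3 factors)
= 256 (after 4 factors)
= 1024 (after 5 factors)
= 4096 (after 6 factors)
= 16384 (after 7 factors)
= 65536 (after 8 factors)
= 262144 (after 9 factors)
= 1048576 (after 10 factors)
= 4194304 (after 11 factors)
= 16777216 (after 12 factors)
= 67108864 (after 13 factors)
= 268435456 (after 14 factors)
= 1073741824 (after 15 factors)
= 1073741824

1073741824


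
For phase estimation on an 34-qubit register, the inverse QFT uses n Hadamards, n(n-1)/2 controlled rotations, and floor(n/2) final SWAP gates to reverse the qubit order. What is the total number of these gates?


Hadamard gates: 34
Controlled rotations: n*(n-1)/2 = 34*33/2 = 561
SWAP gates: floor(n/2) = floor(34/2) = 17
Total = 34 + 561 + 17
= 612

612


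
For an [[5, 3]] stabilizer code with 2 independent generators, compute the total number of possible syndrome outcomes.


Each stabilizer generator gives a binary (+1 or -1) measurement outcome.
With 2 independent generators:
Total syndromes = 2^2
= 4

4


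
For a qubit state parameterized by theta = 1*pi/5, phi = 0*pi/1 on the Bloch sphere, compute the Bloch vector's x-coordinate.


theta = 0.6283, phi = 0.0000
r_x = sin(theta)*cos(phi) = 0.5878 * 1.0000
r_x = 0.5878

0.5878


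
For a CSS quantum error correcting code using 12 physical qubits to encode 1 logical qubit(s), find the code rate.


Code rate R = k/n
= 1/12
= 0.0833

0.0833


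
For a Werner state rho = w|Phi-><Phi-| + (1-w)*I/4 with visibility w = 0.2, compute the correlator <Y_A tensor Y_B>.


|Phi-> = (|00> - |11>)/sqrt(2)
For the pure Bell state, <Y_A Y_B> = +1 (Bell-state Pauli correlator).
The maximally-mixed part I/4 has tr(I/4 * P tensor P) = 0 for any traceless Pauli P.
So <Y_A Y_B>_rho = w * (+1) + (1 - w) * 0
= 0.2 * (+1)
= 0.2000

0.2000


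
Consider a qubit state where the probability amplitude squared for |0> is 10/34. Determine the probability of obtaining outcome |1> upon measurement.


|alpha|^2 = 10/34 = 0.2941
|beta|^2 = 1 - 10/34 = 24/34 = 0.7059
P(|1>) = |beta|^2 = 0.7059

0.7059


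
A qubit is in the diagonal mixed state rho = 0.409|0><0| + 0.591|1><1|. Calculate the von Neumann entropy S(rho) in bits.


S = -p*log2(p) - (1-p)*log2(1-p)
p = 0.4090, 1-p = 0.5910
= -0.4090 * log2(0.4090) - 0.5910 * log2(0.5910)
= -(-0.5275) - (-0.4484)
= 0.9760

0.9760


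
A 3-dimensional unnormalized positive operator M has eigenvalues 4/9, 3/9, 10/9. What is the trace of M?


tr(M) = sum of eigenvalues
= 4/9 + 3/9 + 10/9
= 17/9
= 1.8889

1.8889


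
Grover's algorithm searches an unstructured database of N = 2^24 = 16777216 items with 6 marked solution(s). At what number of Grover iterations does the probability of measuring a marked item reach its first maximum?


After j Grover iterations the success probability is P(j) = sin^2((2j+1)*theta), where sin(theta) = sqrt(k/N).
N = 2^24 = 16777216, k = 6
sin(theta) = sqrt(k/N) = 0.0005980199567
theta = arcsin(sqrt(k/N)) = 0.0005980199924 rad
P(j) reaches its first maximum when (2j+1)*theta is as close as possible to pi/2, i.e. j = round(pi/(4*theta) - 1/2).
pi/(4*theta) - 1/2 = 1312.8309
(For comparison, the common estimate pi/4 * sqrt(N/k) = 1313.3310; the exact maximiser is used here.)
Optimal iterations = 1313

1313


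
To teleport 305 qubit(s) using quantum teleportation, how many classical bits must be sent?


Quantum teleportation requires 2 classical bits per qubit teleported.
305 qubit(s) -> 2 * 305 = 610 classical bits

610


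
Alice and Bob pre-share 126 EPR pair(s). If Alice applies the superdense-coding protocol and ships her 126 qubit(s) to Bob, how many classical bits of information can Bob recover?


Superdense coding allows 2 classical bits per shared entangled pair.
126 pair(s) -> 2 * 126 = 252 classical bits

252


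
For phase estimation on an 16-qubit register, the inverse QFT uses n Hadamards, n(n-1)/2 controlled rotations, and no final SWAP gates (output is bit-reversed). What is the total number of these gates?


Hadamard gates: 16
Controlled rotations: n*(n-1)/2 = 16*15/2 = 120
SWAP gates: 0 (omitted)
Total = 16 + 120
= 136

136


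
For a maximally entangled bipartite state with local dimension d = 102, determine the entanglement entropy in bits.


For a maximally entangled state in d x d:
S = log2(d) = log2(102)
= 6.6724

6.6724


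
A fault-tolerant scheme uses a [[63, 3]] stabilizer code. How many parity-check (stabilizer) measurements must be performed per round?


For an [[n,k]] stabilizer code:
Number of stabilizer generators = n - k
= 63 - 3
= 60

60


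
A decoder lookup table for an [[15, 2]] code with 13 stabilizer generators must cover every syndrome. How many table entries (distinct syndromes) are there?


Each stabilizer generator gives a binary (+1 or -1) measurement outcome.
With 13 independent generators:
Total syndromes = 2^13
= 8192

8192


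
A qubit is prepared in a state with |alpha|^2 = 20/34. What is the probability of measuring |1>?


|alpha|^2 = 20/34 = 0.5882
|beta|^2 = 1 - 20/34 = 14/34 = 0.4118
P(|1>) = |beta|^2 = 0.4118

0.4118


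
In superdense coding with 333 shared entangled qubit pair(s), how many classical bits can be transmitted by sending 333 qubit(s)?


Superdense coding allows 2 classical bits per shared entangled pair.
333 pair(s) -> 2 * 333 = 666 classical bits

666


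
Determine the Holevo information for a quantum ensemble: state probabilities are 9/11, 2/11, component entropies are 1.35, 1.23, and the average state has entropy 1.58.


chi = S(rho) - sum_i p_i * S(rho_i)
Weighted entropy = 9/11 * 1.35 + 2/11 * 1.23
= 1.3282
chi = 1.58 - 1.3282
= 0.2518

0.2518


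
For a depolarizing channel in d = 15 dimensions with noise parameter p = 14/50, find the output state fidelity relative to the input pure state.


F = (1-p) + p/d
= (1 - 0.2800) + 0.2800/15
= 0.7200 + 0.0187
= 0.7387

0.7387


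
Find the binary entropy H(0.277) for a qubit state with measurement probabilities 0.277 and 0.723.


S = -p*log2(p) - (1-p)*log2(1-p)
p = 0.2770, 1-p = 0.7230
= -0.2770 * log2(0.2770) - 0.7230 * log2(0.7230)
= -(-0.5130) - (-0.3383)
= 0.8513

0.8513


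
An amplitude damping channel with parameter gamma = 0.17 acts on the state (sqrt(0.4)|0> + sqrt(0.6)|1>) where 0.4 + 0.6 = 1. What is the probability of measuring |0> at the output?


For amplitude damping with parameter gamma on state sqrt(a)|0> + sqrt(b)|1>:
alpha^2 = 0.4, beta^2 = 0.6
P(|0>) = alpha^2 + gamma * beta^2
= 0.4 + 0.17 * 0.6
= 0.4 + 0.1020
= 0.5020

0.5020


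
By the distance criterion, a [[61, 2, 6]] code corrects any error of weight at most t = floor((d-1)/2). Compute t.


Code parameters: [[61, 2, 6]], distance d = 6.
Number of correctable errors = floor((d-1)/2)
= floor((6 - 1)/2)
= floor(5/2)
= 2

2


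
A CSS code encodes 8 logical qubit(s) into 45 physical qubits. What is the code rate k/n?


Code rate R = k/n
= 8/45
= 0.1778

0.1778


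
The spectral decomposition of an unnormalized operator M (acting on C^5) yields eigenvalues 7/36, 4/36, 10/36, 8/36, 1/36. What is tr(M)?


tr(M) = sum of eigenvalues
= 7/36 + 4/36 + 10/36 + 8/36 + 1/36
= 30/36
= 0.8333

0.8333


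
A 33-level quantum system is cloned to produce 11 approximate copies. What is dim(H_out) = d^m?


Output space = H^(tensor 11) where dim(H) = 33
dim = 33^11
= 1089 (after 2 factors)
= 35937 (after 3 factors)
= 1185921 (after 4 factors)
= 39135393 (after 5 factors)
= 1291467969 (after 6 factors)
= 42618442977 (after 7 factors)
= 1406408618241 (after 8 factors)
= 46411484401953 (after 9 factors)
= 1531578985264449 (after 10 factors)
= 50542106513726817 (after 11 factors)
= 50542106513726817

50542106513726817


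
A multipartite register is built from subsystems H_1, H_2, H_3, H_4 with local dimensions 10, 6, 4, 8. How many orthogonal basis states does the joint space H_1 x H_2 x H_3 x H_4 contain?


dim(H_1 x H_2 x H_3 x H_4) = 10 * 6 * 4 * 8
= 60 * 4 * 8
= 240 * 8
= 1920

1920


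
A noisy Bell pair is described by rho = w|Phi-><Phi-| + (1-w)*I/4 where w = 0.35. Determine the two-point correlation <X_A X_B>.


|Phi-> = (|00> - |11>)/sqrt(2)
For the pure Bell state, <X_A X_B> = -1 (Bell-state Pauli correlator).
The maximally-mixed part I/4 has tr(I/4 * P tensor P) = 0 for any traceless Pauli P.
So <X_A X_B>_rho = w * (-1) + (1 - w) * 0
= 0.35 * (-1)
= -0.3500

-0.3500


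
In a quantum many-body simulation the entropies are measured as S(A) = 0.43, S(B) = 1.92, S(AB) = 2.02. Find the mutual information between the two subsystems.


I(A:B) = S(A) + S(B) - S(AB)
= 0.43 + 1.92 - 2.02
= 0.3300

0.3300


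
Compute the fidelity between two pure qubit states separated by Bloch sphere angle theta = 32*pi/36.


For states separated by angle theta on Bloch sphere:
F = cos^2(theta/2)
theta = 32*pi/36 = 2.7925
theta/2 = 1.3963
cos(theta/2) = 0.1736
F = 0.0302

0.0302


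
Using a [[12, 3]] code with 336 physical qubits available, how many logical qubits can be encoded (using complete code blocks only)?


Each code block uses 12 physical qubits for 3 logical qubit(s).
Number of complete blocks = floor(336 / 12) = 28
Logical qubits = 28 * 3
= 84

84


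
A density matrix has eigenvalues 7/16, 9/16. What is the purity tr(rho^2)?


tr(rho^2) = sum of eigenvalues squared
= (7/16)^2 + (9/16)^2
= (49 + 81) / 256
= 130/256
= 0.5078

0.5078


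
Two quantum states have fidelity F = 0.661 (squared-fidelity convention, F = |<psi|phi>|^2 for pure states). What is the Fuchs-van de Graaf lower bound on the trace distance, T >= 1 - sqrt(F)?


Fuchs-van de Graaf (squared-fidelity convention): 1 - sqrt(F) <= T <= sqrt(1 - F).
Lower bound: T >= 1 - sqrt(F)
sqrt(F) = sqrt(0.661) = 0.8130
T >= 1 - 0.8130
T >= 0.1870

0.1870


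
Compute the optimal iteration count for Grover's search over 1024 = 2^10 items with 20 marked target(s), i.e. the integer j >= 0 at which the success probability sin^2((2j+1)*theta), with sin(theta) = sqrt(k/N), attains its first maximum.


After j Grover iterations the success probability is P(j) = sin^2((2j+1)*theta), where sin(theta) = sqrt(k/N).
N = 2^10 = 1024, k = 20
sin(theta) = sqrt(k/N) = 0.1397542486
theta = arcsin(sqrt(k/N)) = 0.1402132233 rad
P(j) reaches its first maximum when (2j+1)*theta is as close as possible to pi/2, i.e. j = round(pi/(4*theta) - 1/2).
pi/(4*theta) - 1/2 = 5.1015
(For comparison, the common estimate pi/4 * sqrt(N/k) = 5.6199; the exact maximiser is used here.)
Optimal iterations = 5

5


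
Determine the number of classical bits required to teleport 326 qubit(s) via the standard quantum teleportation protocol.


Quantum teleportation requires 2 classical bits per qubit teleported.
326 qubit(s) -> 2 * 326 = 652 classical bits

652


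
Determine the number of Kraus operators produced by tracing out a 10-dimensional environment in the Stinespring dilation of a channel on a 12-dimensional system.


Tracing out the environment in an orthonormal basis {|i>_E} gives Kraus operators K_i = <i|_E U |0>_E.
Number of Kraus operators = dim(H_env) = d_env
= 10

10


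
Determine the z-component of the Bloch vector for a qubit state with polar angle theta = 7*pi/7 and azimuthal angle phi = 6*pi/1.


theta = 3.1416, phi = 18.8496
r_z = cos(theta) = -1.0000

-1.0000


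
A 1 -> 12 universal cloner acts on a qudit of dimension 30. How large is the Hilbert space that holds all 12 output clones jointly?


Output space = H^(tensor 12) where dim(H) = 30
dim = 30^12
= 900 (after 2 factors)
= 27000 (after 3 factors)
= 810000 (after 4 factors)
= 24300000 (after 5 factors)
= 729000000 (after 6 factors)
= 21870000000 (after 7 factors)
= 656100000000 (after 8 factors)
= 19683000000000 (after 9 factors)
= 590490000000000 (after 10 factors)
= 17714700000000000 (after 11 factors)
= 531441000000000000 (after 12 factors)
= 531441000000000000

531441000000000000


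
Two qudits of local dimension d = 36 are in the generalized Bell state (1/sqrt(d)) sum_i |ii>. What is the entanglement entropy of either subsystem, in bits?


For a maximally entangled state in d x d:
S = log2(d) = log2(36)
= 5.1699

5.1699


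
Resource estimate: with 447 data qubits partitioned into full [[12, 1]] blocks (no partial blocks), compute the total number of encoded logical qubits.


Each code block uses 12 physical qubits for 1 logical qubit(s).
Number of complete blocks = floor(447 / 12) = 37
Logical qubits = 37 * 1
= 37

37


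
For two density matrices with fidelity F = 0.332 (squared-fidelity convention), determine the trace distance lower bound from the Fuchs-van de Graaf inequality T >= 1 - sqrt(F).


Fuchs-van de Graaf (squared-fidelity convention): 1 - sqrt(F) <= T <= sqrt(1 - F).
Lower bound: T >= 1 - sqrt(F)
sqrt(F) = sqrt(0.332) = 0.5762
T >= 1 - 0.5762
T >= 0.4238

0.4238


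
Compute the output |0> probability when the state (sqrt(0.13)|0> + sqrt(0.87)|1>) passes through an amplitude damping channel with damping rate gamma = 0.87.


For amplitude damping with parameter gamma on state sqrt(a)|0> + sqrt(b)|1>:
alpha^2 = 0.13, beta^2 = 0.87
P(|0>) = alpha^2 + gamma * beta^2
= 0.13 + 0.87 * 0.87
= 0.13 + 0.7569
= 0.8869

0.8869


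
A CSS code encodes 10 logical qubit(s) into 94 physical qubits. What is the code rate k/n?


Code rate R = k/n
= 10/94
= 0.1064

0.1064


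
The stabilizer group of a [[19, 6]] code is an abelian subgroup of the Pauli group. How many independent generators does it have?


For an [[n,k]] stabilizer code:
Number of stabilizer generators = n - k
= 19 - 6
= 13

13


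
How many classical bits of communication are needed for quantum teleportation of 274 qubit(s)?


Quantum teleportation requires 2 classical bits per qubit teleported.
274 qubit(s) -> 2 * 274 = 548 classical bits

548


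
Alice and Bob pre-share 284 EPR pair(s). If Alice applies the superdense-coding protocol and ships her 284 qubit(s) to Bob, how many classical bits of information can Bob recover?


Superdense coding allows 2 classical bits per shared entangled pair.
284 pair(s) -> 2 * 284 = 568 classical bits

568


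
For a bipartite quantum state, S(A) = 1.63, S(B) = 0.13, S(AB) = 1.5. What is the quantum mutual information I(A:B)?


I(A:B) = S(A) + S(B) - S(AB)
= 1.63 + 0.13 - 1.5
= 0.2600

0.2600


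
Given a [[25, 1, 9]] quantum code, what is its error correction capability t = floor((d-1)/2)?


Code parameters: [[25, 1, 9]], distance d = 9.
Number of correctable errors = floor((d-1)/2)
= floor((9 - 1)/2)
= floor(8/2)
= 4

4


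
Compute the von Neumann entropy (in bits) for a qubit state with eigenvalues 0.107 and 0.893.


S = -p*log2(p) - (1-p)*log2(1-p)
p = 0.1070, 1-p = 0.8930
= -0.1070 * log2(0.1070) - 0.8930 * log2(0.8930)
= -(-0.3450) - (-0.1458)
= 0.4908

0.4908


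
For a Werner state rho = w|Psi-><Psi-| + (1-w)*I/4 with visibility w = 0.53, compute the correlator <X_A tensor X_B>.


|Psi-> = (|01> - |10>)/sqrt(2)
For the pure Bell state, <X_A X_B> = -1 (Bell-state Pauli correlator).
The maximally-mixed part I/4 has tr(I/4 * P tensor P) = 0 for any traceless Pauli P.
So <X_A X_B>_rho = w * (-1) + (1 - w) * 0
= 0.53 * (-1)
= -0.5300

-0.5300


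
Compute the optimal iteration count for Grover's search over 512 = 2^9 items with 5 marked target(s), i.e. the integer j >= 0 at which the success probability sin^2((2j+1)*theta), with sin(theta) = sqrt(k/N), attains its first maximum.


After j Grover iterations the success probability is P(j) = sin^2((2j+1)*theta), where sin(theta) = sqrt(k/N).
N = 2^9 = 512, k = 5
sin(theta) = sqrt(k/N) = 0.09882117688
theta = arcsin(sqrt(k/N)) = 0.0989827296 rad
P(j) reaches its first maximum when (2j+1)*theta is as close as possible to pi/2, i.e. j = round(pi/(4*theta) - 1/2).
pi/(4*theta) - 1/2 = 7.4347
(For comparison, the common estimate pi/4 * sqrt(N/k) = 7.9477; the exact maximiser is used here.)
Optimal iterations = 7

7


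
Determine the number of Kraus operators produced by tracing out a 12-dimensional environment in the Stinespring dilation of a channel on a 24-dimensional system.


Tracing out the environment in an orthonormal basis {|i>_E} gives Kraus operators K_i = <i|_E U |0>_E.
Number of Kraus operators = dim(H_env) = d_env
= 12

12


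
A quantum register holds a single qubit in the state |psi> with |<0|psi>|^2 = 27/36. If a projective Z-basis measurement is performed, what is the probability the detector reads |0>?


|alpha|^2 = 27/36 = 0.7500
|beta|^2 = 1 - 27/36 = 9/36 = 0.2500
P(|0>) = |alpha|^2 = 0.7500

0.7500


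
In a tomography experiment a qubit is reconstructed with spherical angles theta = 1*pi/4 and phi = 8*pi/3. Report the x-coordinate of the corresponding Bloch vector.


theta = 0.7854, phi = 8.3776
r_x = sin(theta)*cos(phi) = 0.7071 * -0.5000
r_x = -0.3536

-0.3536


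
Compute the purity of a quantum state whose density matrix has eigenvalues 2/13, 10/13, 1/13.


tr(rho^2) = sum of eigenvalues squared
= (2/13)^2 + (10/13)^2 + (1/13)^2
= (4 + 100 + 1) / 169
= 105/169
= 0.6213

0.6213


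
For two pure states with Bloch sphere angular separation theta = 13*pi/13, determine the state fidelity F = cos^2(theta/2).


For states separated by angle theta on Bloch sphere:
F = cos^2(theta/2)
theta = 13*pi/13 = 3.1416
theta/2 = 1.5708
cos(theta/2) = 0.0000
F = 0.0000

0.0000


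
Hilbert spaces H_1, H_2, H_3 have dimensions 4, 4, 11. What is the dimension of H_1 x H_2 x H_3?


dim(H_1 x H_2 x H_3) = 4 * 4 * 11
= 16 * 11
= 176

176


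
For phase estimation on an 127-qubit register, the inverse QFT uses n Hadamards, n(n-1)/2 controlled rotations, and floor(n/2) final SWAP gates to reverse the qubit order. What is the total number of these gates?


Hadamard gates: 127
Controlled rotations: n*(n-1)/2 = 127*126/2 = 8001
SWAP gates: floor(n/2) = floor(127/2) = 63
Total = 127 + 8001 + 63
= 8191

8191


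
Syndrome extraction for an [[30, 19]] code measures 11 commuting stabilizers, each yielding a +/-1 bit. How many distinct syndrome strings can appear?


Each stabilizer generator gives a binary (+1 or -1) measurement outcome.
With 11 independent generators:
Total syndromes = 2^11
= 2048

2048


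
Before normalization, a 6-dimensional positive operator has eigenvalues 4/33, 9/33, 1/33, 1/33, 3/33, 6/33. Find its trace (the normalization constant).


tr(M) = sum of eigenvalues
= 4/33 + 9/33 + 1/33 + 1/33 + 3/33 + 6/33
= 24/33
= 0.7273

0.7273


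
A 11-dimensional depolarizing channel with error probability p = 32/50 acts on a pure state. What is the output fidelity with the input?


F = (1-p) + p/d
= (1 - 0.6400) + 0.6400/11
= 0.3600 + 0.0582
= 0.4182

0.4182


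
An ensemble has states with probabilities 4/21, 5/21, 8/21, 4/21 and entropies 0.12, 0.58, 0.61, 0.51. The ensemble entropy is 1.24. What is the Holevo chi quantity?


chi = S(rho) - sum_i p_i * S(rho_i)
Weighted entropy = 4/21 * 0.12 + 5/21 * 0.58 + 8/21 * 0.61 + 4/21 * 0.51
= 0.4905
chi = 1.24 - 0.4905
= 0.7495

0.7495


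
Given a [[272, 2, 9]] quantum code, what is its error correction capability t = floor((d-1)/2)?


Code parameters: [[272, 2, 9]], distance d = 9.
Number of correctable errors = floor((d-1)/2)
= floor((9 - 1)/2)
= floor(8/2)
= 4

4


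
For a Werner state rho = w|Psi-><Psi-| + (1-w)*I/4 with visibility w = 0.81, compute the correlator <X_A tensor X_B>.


|Psi-> = (|01> - |10>)/sqrt(2)
For the pure Bell state, <X_A X_B> = -1 (Bell-state Pauli correlator).
The maximally-mixed part I/4 has tr(I/4 * P tensor P) = 0 for any traceless Pauli P.
So <X_A X_B>_rho = w * (-1) + (1 - w) * 0
= 0.81 * (-1)
= -0.8100

-0.8100


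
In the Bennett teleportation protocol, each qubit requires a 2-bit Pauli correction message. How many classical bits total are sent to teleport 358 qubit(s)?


Quantum teleportation requires 2 classical bits per qubit teleported.
358 qubit(s) -> 2 * 358 = 716 classical bits

716


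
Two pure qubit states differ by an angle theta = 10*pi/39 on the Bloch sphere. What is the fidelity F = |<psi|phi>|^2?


For states separated by angle theta on Bloch sphere:
F = cos^2(theta/2)
theta = 10*pi/39 = 0.8055
theta/2 = 0.4028
cos(theta/2) = 0.9200
F = 0.8464

0.8464


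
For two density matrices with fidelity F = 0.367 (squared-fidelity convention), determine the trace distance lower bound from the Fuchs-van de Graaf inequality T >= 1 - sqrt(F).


Fuchs-van de Graaf (squared-fidelity convention): 1 - sqrt(F) <= T <= sqrt(1 - F).
Lower bound: T >= 1 - sqrt(F)
sqrt(F) = sqrt(0.367) = 0.6058
T >= 1 - 0.6058
T >= 0.3942

0.3942


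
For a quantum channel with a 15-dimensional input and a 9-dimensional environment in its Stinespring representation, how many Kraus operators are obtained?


Tracing out the environment in an orthonormal basis {|i>_E} gives Kraus operators K_i = <i|_E U |0>_E.
Number of Kraus operators = dim(H_env) = d_env
= 9

9


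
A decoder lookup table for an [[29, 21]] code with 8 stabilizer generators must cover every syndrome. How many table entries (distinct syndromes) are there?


Each stabilizer generator gives a binary (+1 or -1) measurement outcome.
With 8 independent generators:
Total syndromes = 2^8
= 256

256


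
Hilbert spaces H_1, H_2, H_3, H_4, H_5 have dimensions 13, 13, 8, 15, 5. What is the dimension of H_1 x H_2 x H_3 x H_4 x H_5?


dim(H_1 x H_2 x H_3 x H_4 x H_5) = 13 * 13 * 8 * 15 * 5
= 169 * 8 * 15 * 5
= 1352 * 15 * 5
= 20280 * 5
= 101400

101400


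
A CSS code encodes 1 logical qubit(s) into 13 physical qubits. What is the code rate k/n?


Code rate R = k/n
= 1/13
= 0.0769

0.0769


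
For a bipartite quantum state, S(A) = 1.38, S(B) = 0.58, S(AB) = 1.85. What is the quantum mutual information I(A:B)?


I(A:B) = S(A) + S(B) - S(AB)
= 1.38 + 0.58 - 1.85
= 0.1100

0.1100


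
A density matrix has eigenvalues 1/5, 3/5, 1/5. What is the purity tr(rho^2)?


tr(rho^2) = sum of eigenvalues squared
= (1/5)^2 + (3/5)^2 + (1/5)^2
= (1 + 9 + 1) / 25
= 11/25
= 0.4400

0.4400


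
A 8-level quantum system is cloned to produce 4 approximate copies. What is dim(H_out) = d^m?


Output space = H^(tensor 4) where dim(H) = 8
dim = 8^4
= 64 (after 2 factors)
= 512 (after 3 factors)
= 4096 (after 4 factors)
= 4096

4096


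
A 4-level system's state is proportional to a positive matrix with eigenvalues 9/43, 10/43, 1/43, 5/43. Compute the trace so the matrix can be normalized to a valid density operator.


tr(M) = sum of eigenvalues
= 9/43 + 10/43 + 1/43 + 5/43
= 25/43
= 0.5814

0.5814


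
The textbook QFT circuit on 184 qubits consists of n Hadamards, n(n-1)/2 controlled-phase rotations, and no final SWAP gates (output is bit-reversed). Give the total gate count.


Hadamard gates: 184
Controlled rotations: n*(n-1)/2 = 184*183/2 = 16836
SWAP gates: 0 (omitted)
Total = 184 + 16836
= 17020

17020


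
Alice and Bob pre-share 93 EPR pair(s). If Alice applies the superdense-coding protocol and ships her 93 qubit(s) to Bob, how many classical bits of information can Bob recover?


Superdense coding allows 2 classical bits per shared entangled pair.
93 pair(s) -> 2 * 93 = 186 classical bits

186


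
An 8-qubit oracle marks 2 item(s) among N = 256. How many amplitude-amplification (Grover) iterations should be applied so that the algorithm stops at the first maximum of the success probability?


After j Grover iterations the success probability is P(j) = sin^2((2j+1)*theta), where sin(theta) = sqrt(k/N).
N = 2^8 = 256, k = 2
sin(theta) = sqrt(k/N) = 0.08838834765
theta = arcsin(sqrt(k/N)) = 0.08850384314 rad
P(j) reaches its first maximum when (2j+1)*theta is as close as possible to pi/2, i.e. j = round(pi/(4*theta) - 1/2).
pi/(4*theta) - 1/2 = 8.3742
(For comparison, the common estimate pi/4 * sqrt(N/k) = 8.8858; the exact maximiser is used here.)
Optimal iterations = 8

8


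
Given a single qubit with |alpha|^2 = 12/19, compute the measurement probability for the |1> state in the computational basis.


|alpha|^2 = 12/19 = 0.6316
|beta|^2 = 1 - 12/19 = 7/19 = 0.3684
P(|1>) = |beta|^2 = 0.3684

0.3684


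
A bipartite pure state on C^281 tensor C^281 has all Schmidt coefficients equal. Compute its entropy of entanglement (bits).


For a maximally entangled state in d x d:
S = log2(d) = log2(281)
= 8.1344

8.1344


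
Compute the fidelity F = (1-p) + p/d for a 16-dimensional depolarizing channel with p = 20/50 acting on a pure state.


F = (1-p) + p/d
= (1 - 0.4000) + 0.4000/16
= 0.6000 + 0.0250
= 0.6250

0.6250


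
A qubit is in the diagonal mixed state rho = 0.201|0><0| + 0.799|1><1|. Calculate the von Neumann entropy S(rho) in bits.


S = -p*log2(p) - (1-p)*log2(1-p)
p = 0.2010, 1-p = 0.7990
= -0.2010 * log2(0.2010) - 0.7990 * log2(0.7990)
= -(-0.4653) - (-0.2587)
= 0.7239

0.7239


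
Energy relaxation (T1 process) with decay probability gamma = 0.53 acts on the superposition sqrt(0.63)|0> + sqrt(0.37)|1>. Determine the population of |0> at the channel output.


For amplitude damping with parameter gamma on state sqrt(a)|0> + sqrt(b)|1>:
alpha^2 = 0.63, beta^2 = 0.37
P(|0>) = alpha^2 + gamma * beta^2
= 0.63 + 0.53 * 0.37
= 0.63 + 0.1961
= 0.8261

0.8261


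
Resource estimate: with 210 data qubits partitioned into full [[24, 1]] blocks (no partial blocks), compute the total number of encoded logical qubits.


Each code block uses 24 physical qubits for 1 logical qubit(s).
Number of complete blocks = floor(210 / 24) = 8
Logical qubits = 8 * 1
= 8

8


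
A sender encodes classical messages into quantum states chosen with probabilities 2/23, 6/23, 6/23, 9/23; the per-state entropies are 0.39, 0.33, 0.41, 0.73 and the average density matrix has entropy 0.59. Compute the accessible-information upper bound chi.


chi = S(rho) - sum_i p_i * S(rho_i)
Weighted entropy = 2/23 * 0.39 + 6/23 * 0.33 + 6/23 * 0.41 + 9/23 * 0.73
= 0.5126
chi = 0.59 - 0.5126
= 0.0774

0.0774


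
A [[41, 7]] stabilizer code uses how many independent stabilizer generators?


For an [[n,k]] stabilizer code:
Number of stabilizer generators = n - k
= 41 - 7
= 34

34


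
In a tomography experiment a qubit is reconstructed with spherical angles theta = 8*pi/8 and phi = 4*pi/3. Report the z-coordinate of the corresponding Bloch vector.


theta = 3.1416, phi = 4.1888
r_z = cos(theta) = -1.0000

-1.0000


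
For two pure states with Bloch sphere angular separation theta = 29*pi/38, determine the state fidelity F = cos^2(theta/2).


For states separated by angle theta on Bloch sphere:
F = cos^2(theta/2)
theta = 29*pi/38 = 2.3975
theta/2 = 1.1988
cos(theta/2) = 0.3635
F = 0.1321

0.1321


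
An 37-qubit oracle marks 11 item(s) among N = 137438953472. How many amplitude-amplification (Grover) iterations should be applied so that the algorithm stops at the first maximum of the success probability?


After j Grover iterations the success probability is P(j) = sin^2((2j+1)*theta), where sin(theta) = sqrt(k/N).
N = 2^37 = 137438953472, k = 11
sin(theta) = sqrt(k/N) = 8.946258087e-06
theta = arcsin(sqrt(k/N)) = 8.946258087e-06 rad
P(j) reaches its first maximum when (2j+1)*theta is as close as possible to pi/2, i.e. j = round(pi/(4*theta) - 1/2).
pi/(4*theta) - 1/2 = 87790.1892
(For comparison, the common estimate pi/4 * sqrt(N/k) = 87790.6892; the exact maximiser is used here.)
Optimal iterations = 87790

87790


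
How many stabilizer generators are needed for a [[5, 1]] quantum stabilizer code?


For an [[n,k]] stabilizer code:
Number of stabilizer generators = n - k
= 5 - 1
= 4

4


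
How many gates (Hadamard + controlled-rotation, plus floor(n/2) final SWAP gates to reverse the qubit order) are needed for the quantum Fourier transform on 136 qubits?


Hadamard gates: 136
Controlled rotations: n*(n-1)/2 = 136*135/2 = 9180
SWAP gates: floor(n/2) = floor(136/2) = 68
Total = 136 + 9180 + 68
= 9384

9384


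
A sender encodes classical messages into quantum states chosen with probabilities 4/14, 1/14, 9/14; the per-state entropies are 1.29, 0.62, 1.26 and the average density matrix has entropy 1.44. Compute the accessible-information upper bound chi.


chi = S(rho) - sum_i p_i * S(rho_i)
Weighted entropy = 4/14 * 1.29 + 1/14 * 0.62 + 9/14 * 1.26
= 1.2229
chi = 1.44 - 1.2229
= 0.2171

0.2171


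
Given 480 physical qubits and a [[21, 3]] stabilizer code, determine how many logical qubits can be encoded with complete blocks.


Each code block uses 21 physical qubits for 3 logical qubit(s).
Number of complete blocks = floor(480 / 21) = 22
Logical qubits = 22 * 3
= 66

66


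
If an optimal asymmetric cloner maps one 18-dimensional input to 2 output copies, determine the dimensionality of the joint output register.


Output space = H^(tensor 2) where dim(H) = 18
dim = 18^2
= 324

324


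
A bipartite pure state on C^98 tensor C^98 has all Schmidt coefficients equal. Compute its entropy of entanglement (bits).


For a maximally entangled state in d x d:
S = log2(d) = log2(98)
= 6.6147

6.6147


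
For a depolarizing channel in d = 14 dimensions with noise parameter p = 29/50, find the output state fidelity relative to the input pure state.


F = (1-p) + p/d
= (1 - 0.5800) + 0.5800/14
= 0.4200 + 0.0414
= 0.4614

0.4614


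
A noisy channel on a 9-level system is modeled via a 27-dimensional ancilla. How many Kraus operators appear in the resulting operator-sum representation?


Tracing out the environment in an orthonormal basis {|i>_E} gives Kraus operators K_i = <i|_E U |0>_E.
Number of Kraus operators = dim(H_env) = d_env
= 27

27


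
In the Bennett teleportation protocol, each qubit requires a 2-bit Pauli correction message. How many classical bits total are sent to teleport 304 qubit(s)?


Quantum teleportation requires 2 classical bits per qubit teleported.
304 qubit(s) -> 2 * 304 = 608 classical bits

608


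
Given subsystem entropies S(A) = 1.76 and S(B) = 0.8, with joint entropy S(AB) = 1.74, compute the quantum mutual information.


I(A:B) = S(A) + S(B) - S(AB)
= 1.76 + 0.8 - 1.74
= 0.8200

0.8200


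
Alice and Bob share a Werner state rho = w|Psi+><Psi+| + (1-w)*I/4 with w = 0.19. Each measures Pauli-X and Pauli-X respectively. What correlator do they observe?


|Psi+> = (|01> + |10>)/sqrt(2)
For the pure Bell state, <X_A X_B> = +1 (Bell-state Pauli correlator).
The maximally-mixed part I/4 has tr(I/4 * P tensor P) = 0 for any traceless Pauli P.
So <X_A X_B>_rho = w * (+1) + (1 - w) * 0
= 0.19 * (+1)
= 0.1900

0.1900


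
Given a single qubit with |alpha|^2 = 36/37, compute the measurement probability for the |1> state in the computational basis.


|alpha|^2 = 36/37 = 0.9730
|beta|^2 = 1 - 36/37 = 1/37 = 0.0270
P(|1>) = |beta|^2 = 0.0270

0.0270


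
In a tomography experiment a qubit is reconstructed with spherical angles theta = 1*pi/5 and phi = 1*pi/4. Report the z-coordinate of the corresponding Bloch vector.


theta = 0.6283, phi = 0.7854
r_z = cos(theta) = 0.8090

0.8090


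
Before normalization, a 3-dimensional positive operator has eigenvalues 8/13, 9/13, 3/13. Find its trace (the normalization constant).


tr(M) = sum of eigenvalues
= 8/13 + 9/13 + 3/13
= 20/13
= 1.5385

1.5385


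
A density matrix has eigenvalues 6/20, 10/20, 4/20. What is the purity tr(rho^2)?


tr(rho^2) = sum of eigenvalues squared
= (6/20)^2 + (10/20)^2 + (4/20)^2
= (36 + 100 + 16) / 400
= 152/400
= 0.3800

0.3800


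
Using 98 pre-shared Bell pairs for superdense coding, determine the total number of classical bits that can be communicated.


Superdense coding allows 2 classical bits per shared entangled pair.
98 pair(s) -> 2 * 98 = 196 classical bits

196


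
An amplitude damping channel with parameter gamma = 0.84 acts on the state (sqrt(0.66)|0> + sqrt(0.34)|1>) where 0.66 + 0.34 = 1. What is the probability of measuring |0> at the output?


For amplitude damping with parameter gamma on state sqrt(a)|0> + sqrt(b)|1>:
alpha^2 = 0.66, beta^2 = 0.34
P(|0>) = alpha^2 + gamma * beta^2
= 0.66 + 0.84 * 0.34
= 0.66 + 0.2856
= 0.9456

0.9456


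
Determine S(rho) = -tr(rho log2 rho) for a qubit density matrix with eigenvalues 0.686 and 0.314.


S = -p*log2(p) - (1-p)*log2(1-p)
p = 0.6860, 1-p = 0.3140
= -0.6860 * log2(0.6860) - 0.3140 * log2(0.3140)
= -(-0.3730) - (-0.5247)
= 0.8977

0.8977


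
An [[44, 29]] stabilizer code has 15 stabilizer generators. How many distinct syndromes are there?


Each stabilizer generator gives a binary (+1 or -1) measurement outcome.
With 15 independent generators:
Total syndromes = 2^15
= 32768

32768


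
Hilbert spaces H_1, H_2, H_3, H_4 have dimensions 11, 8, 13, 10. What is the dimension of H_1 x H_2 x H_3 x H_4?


dim(H_1 x H_2 x H_3 x H_4) = 11 * 8 * 13 * 10
= 88 * 13 * 10
= 1144 * 10
= 11440

11440


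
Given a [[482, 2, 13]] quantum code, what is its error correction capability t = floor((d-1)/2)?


Code parameters: [[482, 2, 13]], distance d = 13.
Number of correctable errors = floor((d-1)/2)
= floor((13 - 1)/2)
= floor(12/2)
= 6

6


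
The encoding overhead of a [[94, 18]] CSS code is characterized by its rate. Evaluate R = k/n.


Code rate R = k/n
= 18/94
= 0.1915

0.1915


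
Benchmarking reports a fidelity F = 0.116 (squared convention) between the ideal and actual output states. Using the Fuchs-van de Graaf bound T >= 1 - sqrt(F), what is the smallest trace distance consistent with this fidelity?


Fuchs-van de Graaf (squared-fidelity convention): 1 - sqrt(F) <= T <= sqrt(1 - F).
Lower bound: T >= 1 - sqrt(F)
sqrt(F) = sqrt(0.116) = 0.3406
T >= 1 - 0.3406
T >= 0.6594

0.6594


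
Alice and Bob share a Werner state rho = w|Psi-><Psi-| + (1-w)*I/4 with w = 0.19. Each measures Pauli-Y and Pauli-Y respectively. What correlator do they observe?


|Psi-> = (|01> - |10>)/sqrt(2)
For the pure Bell state, <Y_A Y_B> = -1 (Bell-state Pauli correlator).
The maximally-mixed part I/4 has tr(I/4 * P tensor P) = 0 for any traceless Pauli P.
So <Y_A Y_B>_rho = w * (-1) + (1 - w) * 0
= 0.19 * (-1)
= -0.1900

-0.1900


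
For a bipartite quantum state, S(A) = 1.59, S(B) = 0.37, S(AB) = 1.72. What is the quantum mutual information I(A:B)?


I(A:B) = S(A) + S(B) - S(AB)
= 1.59 + 0.37 - 1.72
= 0.2400

0.2400


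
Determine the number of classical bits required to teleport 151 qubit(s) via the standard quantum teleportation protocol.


Quantum teleportation requires 2 classical bits per qubit teleported.
151 qubit(s) -> 2 * 151 = 302 classical bits

302


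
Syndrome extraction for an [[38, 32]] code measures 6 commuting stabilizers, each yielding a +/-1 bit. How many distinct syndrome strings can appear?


Each stabilizer generator gives a binary (+1 or -1) measurement outcome.
With 6 independent generators:
Total syndromes = 2^6
= 64

64


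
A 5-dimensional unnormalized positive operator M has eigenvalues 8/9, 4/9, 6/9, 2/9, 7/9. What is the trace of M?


tr(M) = sum of eigenvalues
= 8/9 + 4/9 + 6/9 + 2/9 + 7/9
= 27/9
= 3.0000

3.0000


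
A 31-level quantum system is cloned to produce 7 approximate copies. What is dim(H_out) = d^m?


Output space = H^(tensor 7) where dim(H) = 31
dim = 31^7
= 961 (after 2 factors)
= 29791 (after 3 factors)
= 923521 (after 4 factors)
= 28629151 (after 5 factors)
= 887503681 (after 6 factors)
= 27512614111 (after 7 factors)
= 27512614111

27512614111


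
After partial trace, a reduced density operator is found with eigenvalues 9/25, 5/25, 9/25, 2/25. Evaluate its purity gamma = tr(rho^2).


tr(rho^2) = sum of eigenvalues squared
= (9/25)^2 + (5/25)^2 + (9/25)^2 + (2/25)^2
= (81 + 25 + 81 + 4) / 625
= 191/625
= 0.3056

0.3056


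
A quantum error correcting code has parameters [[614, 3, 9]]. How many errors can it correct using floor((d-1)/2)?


Code parameters: [[614, 3, 9]], distance d = 9.
Number of correctable errors = floor((d-1)/2)
= floor((9 - 1)/2)
= floor(8/2)
= 4

4


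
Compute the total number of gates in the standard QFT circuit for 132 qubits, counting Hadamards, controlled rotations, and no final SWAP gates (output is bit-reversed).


Hadamard gates: 132
Controlled rotations: n*(n-1)/2 = 132*131/2 = 8646
SWAP gates: 0 (omitted)
Total = 132 + 8646
= 8778

8778


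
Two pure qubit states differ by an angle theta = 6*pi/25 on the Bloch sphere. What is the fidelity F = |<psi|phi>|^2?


For states separated by angle theta on Bloch sphere:
F = cos^2(theta/2)
theta = 6*pi/25 = 0.7540
theta/2 = 0.3770
cos(theta/2) = 0.9298
F = 0.8645

0.8645


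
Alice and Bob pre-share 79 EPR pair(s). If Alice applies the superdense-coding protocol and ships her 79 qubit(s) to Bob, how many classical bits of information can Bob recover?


Superdense coding allows 2 classical bits per shared entangled pair.
79 pair(s) -> 2 * 79 = 158 classical bits

158


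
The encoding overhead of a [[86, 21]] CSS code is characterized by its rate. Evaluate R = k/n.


Code rate R = k/n
= 21/86
= 0.2442

0.2442


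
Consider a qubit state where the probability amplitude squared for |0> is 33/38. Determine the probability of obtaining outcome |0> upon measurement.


|alpha|^2 = 33/38 = 0.8684
|beta|^2 = 1 - 33/38 = 5/38 = 0.1316
P(|0>) = |alpha|^2 = 0.8684

0.8684


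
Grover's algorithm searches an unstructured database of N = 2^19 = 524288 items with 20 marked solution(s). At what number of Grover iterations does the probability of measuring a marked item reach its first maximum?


After j Grover iterations the success probability is P(j) = sin^2((2j+1)*theta), where sin(theta) = sqrt(k/N).
N = 2^19 = 524288, k = 20
sin(theta) = sqrt(k/N) = 0.006176323555
theta = arcsin(sqrt(k/N)) = 0.006176362824 rad
P(j) reaches its first maximum when (2j+1)*theta is as close as possible to pi/2, i.e. j = round(pi/(4*theta) - 1/2).
pi/(4*theta) - 1/2 = 126.6619
(For comparison, the common estimate pi/4 * sqrt(N/k) = 127.1627; the exact maximiser is used here.)
Optimal iterations = 127

127
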